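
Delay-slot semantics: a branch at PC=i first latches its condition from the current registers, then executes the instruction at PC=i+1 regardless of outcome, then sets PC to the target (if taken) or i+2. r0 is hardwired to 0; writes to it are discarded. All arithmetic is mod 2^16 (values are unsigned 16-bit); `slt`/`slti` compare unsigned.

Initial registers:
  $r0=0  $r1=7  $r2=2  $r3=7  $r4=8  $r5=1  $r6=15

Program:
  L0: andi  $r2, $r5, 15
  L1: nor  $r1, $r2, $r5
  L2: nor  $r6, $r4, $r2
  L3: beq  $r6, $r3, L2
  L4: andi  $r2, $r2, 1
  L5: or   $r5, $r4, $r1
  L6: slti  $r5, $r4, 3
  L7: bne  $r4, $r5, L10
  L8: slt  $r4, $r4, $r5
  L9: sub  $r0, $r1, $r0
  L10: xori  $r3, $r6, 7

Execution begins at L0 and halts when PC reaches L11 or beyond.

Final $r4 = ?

0

PC=0  andi  $r2, $r5, 15     | $r0=0 $r1=7 $r2=1 $r3=7 $r4=8 $r5=1 $r6=15
PC=1  nor  $r1, $r2, $r5     | $r0=0 $r1=65534 $r2=1 $r3=7 $r4=8 $r5=1 $r6=15
PC=2  nor  $r6, $r4, $r2     | $r0=0 $r1=65534 $r2=1 $r3=7 $r4=8 $r5=1 $r6=65526
PC=3  beq  $r6, $r3, L2      | $r0=0 $r1=65534 $r2=1 $r3=7 $r4=8 $r5=1 $r6=65526  [not taken]
PC=4  andi  $r2, $r2, 1      | $r0=0 $r1=65534 $r2=1 $r3=7 $r4=8 $r5=1 $r6=65526
PC=5  or   $r5, $r4, $r1     | $r0=0 $r1=65534 $r2=1 $r3=7 $r4=8 $r5=65534 $r6=65526
PC=6  slti  $r5, $r4, 3      | $r0=0 $r1=65534 $r2=1 $r3=7 $r4=8 $r5=0 $r6=65526
PC=7  bne  $r4, $r5, L10     | $r0=0 $r1=65534 $r2=1 $r3=7 $r4=8 $r5=0 $r6=65526  [TAKEN]
PC=8  slt  $r4, $r4, $r5     | $r0=0 $r1=65534 $r2=1 $r3=7 $r4=0 $r5=0 $r6=65526
PC=10 xori  $r3, $r6, 7      | $r0=0 $r1=65534 $r2=1 $r3=65521 $r4=0 $r5=0 $r6=65526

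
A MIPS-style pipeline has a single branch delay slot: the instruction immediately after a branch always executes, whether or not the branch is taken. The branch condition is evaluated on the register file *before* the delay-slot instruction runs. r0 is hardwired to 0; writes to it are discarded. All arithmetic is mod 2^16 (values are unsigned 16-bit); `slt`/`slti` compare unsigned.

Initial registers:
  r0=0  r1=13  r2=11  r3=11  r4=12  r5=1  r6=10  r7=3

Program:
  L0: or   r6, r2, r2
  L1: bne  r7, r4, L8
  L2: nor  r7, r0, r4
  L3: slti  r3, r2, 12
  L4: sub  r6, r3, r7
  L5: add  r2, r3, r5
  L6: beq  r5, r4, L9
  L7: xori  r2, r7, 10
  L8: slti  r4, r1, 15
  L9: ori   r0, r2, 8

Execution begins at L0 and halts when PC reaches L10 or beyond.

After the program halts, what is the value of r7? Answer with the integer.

65523

[0] or   r6, r2, r2  →  {r0:0, r1:13, r2:11, r3:11, r4:12, r5:1, r6:11, r7:3}
[1] bne  r7, r4, L8  →  {r0:0, r1:13, r2:11, r3:11, r4:12, r5:1, r6:11, r7:3}  ⟨branch taken⟩
[2] nor  r7, r0, r4  →  {r0:0, r1:13, r2:11, r3:11, r4:12, r5:1, r6:11, r7:65523}
[8] slti  r4, r1, 15  →  {r0:0, r1:13, r2:11, r3:11, r4:1, r5:1, r6:11, r7:65523}
[9] ori   r0, r2, 8  →  {r0:0, r1:13, r2:11, r3:11, r4:1, r5:1, r6:11, r7:65523}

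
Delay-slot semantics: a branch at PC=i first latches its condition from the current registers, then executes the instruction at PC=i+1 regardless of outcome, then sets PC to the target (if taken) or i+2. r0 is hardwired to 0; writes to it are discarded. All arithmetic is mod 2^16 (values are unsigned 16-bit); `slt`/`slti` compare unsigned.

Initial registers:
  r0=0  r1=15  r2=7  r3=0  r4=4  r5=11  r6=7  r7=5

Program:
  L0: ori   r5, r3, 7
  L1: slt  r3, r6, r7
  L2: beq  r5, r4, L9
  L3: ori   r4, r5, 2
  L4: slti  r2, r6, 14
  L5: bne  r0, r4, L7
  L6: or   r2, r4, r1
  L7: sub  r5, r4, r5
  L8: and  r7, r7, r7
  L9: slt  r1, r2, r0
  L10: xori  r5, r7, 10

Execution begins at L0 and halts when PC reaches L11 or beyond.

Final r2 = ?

[0] ori   r5, r3, 7  →  {r0:0, r1:15, r2:7, r3:0, r4:4, r5:7, r6:7, r7:5}
[1] slt  r3, r6, r7  →  {r0:0, r1:15, r2:7, r3:0, r4:4, r5:7, r6:7, r7:5}
[2] beq  r5, r4, L9  →  {r0:0, r1:15, r2:7, r3:0, r4:4, r5:7, r6:7, r7:5}  ⟨branch fallthrough⟩
[3] ori   r4, r5, 2  →  {r0:0, r1:15, r2:7, r3:0, r4:7, r5:7, r6:7, r7:5}
[4] slti  r2, r6, 14  →  {r0:0, r1:15, r2:1, r3:0, r4:7, r5:7, r6:7, r7:5}
[5] bne  r0, r4, L7  →  {r0:0, r1:15, r2:1, r3:0, r4:7, r5:7, r6:7, r7:5}  ⟨branch taken⟩
[6] or   r2, r4, r1  →  {r0:0, r1:15, r2:15, r3:0, r4:7, r5:7, r6:7, r7:5}
[7] sub  r5, r4, r5  →  {r0:0, r1:15, r2:15, r3:0, r4:7, r5:0, r6:7, r7:5}
[8] and  r7, r7, r7  →  {r0:0, r1:15, r2:15, r3:0, r4:7, r5:0, r6:7, r7:5}
[9] slt  r1, r2, r0  →  {r0:0, r1:0, r2:15, r3:0, r4:7, r5:0, r6:7, r7:5}
[10] xori  r5, r7, 10  →  {r0:0, r1:0, r2:15, r3:0, r4:7, r5:15, r6:7, r7:5}

15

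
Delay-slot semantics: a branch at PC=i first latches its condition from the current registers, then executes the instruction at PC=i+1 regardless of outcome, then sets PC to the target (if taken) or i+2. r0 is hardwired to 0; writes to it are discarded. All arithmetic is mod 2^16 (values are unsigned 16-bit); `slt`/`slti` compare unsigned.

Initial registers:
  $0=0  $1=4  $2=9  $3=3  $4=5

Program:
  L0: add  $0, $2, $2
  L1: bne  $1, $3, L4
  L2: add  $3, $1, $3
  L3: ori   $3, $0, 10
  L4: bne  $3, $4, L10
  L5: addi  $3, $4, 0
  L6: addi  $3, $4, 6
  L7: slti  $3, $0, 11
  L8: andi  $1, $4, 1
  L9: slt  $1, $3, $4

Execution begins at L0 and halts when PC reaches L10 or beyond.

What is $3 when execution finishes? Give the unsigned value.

#0 add  $0, $2, $2 ; 0/4/9/3/5
#1 bne  $1, $3, L4 ; 0/4/9/3/5 ; →target
#2 add  $3, $1, $3 ; 0/4/9/7/5
#4 bne  $3, $4, L10 ; 0/4/9/7/5 ; →target
#5 addi  $3, $4, 0 ; 0/4/9/5/5

5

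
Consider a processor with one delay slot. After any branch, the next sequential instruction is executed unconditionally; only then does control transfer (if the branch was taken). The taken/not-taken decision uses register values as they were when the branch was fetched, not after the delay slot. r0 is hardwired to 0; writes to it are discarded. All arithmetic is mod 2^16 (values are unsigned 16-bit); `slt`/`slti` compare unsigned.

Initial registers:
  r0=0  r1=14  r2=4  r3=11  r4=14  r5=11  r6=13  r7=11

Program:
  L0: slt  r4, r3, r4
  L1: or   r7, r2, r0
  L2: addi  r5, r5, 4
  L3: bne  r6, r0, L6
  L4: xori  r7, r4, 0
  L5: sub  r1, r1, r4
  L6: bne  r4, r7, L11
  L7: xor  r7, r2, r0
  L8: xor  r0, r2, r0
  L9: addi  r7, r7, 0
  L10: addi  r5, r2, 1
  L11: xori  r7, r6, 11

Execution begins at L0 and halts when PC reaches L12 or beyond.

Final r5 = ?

[0] slt  r4, r3, r4  →  {r0:0, r1:14, r2:4, r3:11, r4:1, r5:11, r6:13, r7:11}
[1] or   r7, r2, r0  →  {r0:0, r1:14, r2:4, r3:11, r4:1, r5:11, r6:13, r7:4}
[2] addi  r5, r5, 4  →  {r0:0, r1:14, r2:4, r3:11, r4:1, r5:15, r6:13, r7:4}
[3] bne  r6, r0, L6  →  {r0:0, r1:14, r2:4, r3:11, r4:1, r5:15, r6:13, r7:4}  ⟨branch taken⟩
[4] xori  r7, r4, 0  →  {r0:0, r1:14, r2:4, r3:11, r4:1, r5:15, r6:13, r7:1}
[6] bne  r4, r7, L11  →  {r0:0, r1:14, r2:4, r3:11, r4:1, r5:15, r6:13, r7:1}  ⟨branch fallthrough⟩
[7] xor  r7, r2, r0  →  {r0:0, r1:14, r2:4, r3:11, r4:1, r5:15, r6:13, r7:4}
[8] xor  r0, r2, r0  →  {r0:0, r1:14, r2:4, r3:11, r4:1, r5:15, r6:13, r7:4}
[9] addi  r7, r7, 0  →  {r0:0, r1:14, r2:4, r3:11, r4:1, r5:15, r6:13, r7:4}
[10] addi  r5, r2, 1  →  {r0:0, r1:14, r2:4, r3:11, r4:1, r5:5, r6:13, r7:4}
[11] xori  r7, r6, 11  →  {r0:0, r1:14, r2:4, r3:11, r4:1, r5:5, r6:13, r7:6}

5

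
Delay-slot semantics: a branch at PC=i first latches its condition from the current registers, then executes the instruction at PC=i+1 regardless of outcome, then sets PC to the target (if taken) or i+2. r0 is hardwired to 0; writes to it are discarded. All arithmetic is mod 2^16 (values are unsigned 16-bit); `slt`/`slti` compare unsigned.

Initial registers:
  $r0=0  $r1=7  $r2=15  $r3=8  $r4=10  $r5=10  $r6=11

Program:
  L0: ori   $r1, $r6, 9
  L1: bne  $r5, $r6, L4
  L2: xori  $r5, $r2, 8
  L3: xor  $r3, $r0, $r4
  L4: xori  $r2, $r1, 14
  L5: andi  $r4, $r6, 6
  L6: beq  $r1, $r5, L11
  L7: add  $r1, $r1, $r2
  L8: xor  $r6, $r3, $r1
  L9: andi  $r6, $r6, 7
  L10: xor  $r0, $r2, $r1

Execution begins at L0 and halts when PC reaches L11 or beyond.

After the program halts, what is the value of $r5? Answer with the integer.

7

#0 ori   $r1, $r6, 9 ; 0/11/15/8/10/10/11
#1 bne  $r5, $r6, L4 ; 0/11/15/8/10/10/11 ; →target
#2 xori  $r5, $r2, 8 ; 0/11/15/8/10/7/11
#4 xori  $r2, $r1, 14 ; 0/11/5/8/10/7/11
#5 andi  $r4, $r6, 6 ; 0/11/5/8/2/7/11
#6 beq  $r1, $r5, L11 ; 0/11/5/8/2/7/11 ; →fallthru
#7 add  $r1, $r1, $r2 ; 0/16/5/8/2/7/11
#8 xor  $r6, $r3, $r1 ; 0/16/5/8/2/7/24
#9 andi  $r6, $r6, 7 ; 0/16/5/8/2/7/0
#10 xor  $r0, $r2, $r1 ; 0/16/5/8/2/7/0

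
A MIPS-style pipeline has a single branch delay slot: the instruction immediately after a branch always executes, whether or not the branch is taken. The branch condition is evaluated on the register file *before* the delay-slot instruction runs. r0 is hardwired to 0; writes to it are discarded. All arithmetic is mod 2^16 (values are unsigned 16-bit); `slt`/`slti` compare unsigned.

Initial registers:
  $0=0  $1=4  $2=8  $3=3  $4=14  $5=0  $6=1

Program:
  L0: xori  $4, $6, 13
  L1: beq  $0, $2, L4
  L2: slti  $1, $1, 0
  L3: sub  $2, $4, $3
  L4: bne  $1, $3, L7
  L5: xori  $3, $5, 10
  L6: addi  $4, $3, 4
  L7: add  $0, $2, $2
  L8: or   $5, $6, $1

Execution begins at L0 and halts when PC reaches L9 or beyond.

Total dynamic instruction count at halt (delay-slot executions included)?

  step pc=0: xori  $4, $6, 13  regs=(0,4,8,3,12,0,1)
  step pc=1: beq  $0, $2, L4  cond=F  regs=(0,4,8,3,12,0,1)
  step pc=2: slti  $1, $1, 0  regs=(0,0,8,3,12,0,1)
  step pc=3: sub  $2, $4, $3  regs=(0,0,9,3,12,0,1)
  step pc=4: bne  $1, $3, L7  cond=T  regs=(0,0,9,3,12,0,1)
  step pc=5: xori  $3, $5, 10  regs=(0,0,9,10,12,0,1)
  step pc=7: add  $0, $2, $2  regs=(0,0,9,10,12,0,1)
  step pc=8: or   $5, $6, $1  regs=(0,0,9,10,12,1,1)

8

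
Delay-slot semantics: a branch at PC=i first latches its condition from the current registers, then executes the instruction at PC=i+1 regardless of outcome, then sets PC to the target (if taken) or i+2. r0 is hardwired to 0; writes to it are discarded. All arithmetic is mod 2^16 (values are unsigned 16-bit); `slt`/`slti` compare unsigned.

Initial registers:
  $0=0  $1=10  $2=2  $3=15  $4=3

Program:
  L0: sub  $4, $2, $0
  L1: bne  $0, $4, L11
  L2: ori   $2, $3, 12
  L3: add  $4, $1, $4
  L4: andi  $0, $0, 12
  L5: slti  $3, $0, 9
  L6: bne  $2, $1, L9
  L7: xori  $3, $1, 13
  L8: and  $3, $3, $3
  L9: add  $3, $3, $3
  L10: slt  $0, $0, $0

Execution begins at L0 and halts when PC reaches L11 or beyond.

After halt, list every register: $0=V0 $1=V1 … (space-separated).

  step pc=0: sub  $4, $2, $0  regs=(0,10,2,15,2)
  step pc=1: bne  $0, $4, L11  cond=T  regs=(0,10,2,15,2)
  step pc=2: ori   $2, $3, 12  regs=(0,10,15,15,2)

$0=0 $1=10 $2=15 $3=15 $4=2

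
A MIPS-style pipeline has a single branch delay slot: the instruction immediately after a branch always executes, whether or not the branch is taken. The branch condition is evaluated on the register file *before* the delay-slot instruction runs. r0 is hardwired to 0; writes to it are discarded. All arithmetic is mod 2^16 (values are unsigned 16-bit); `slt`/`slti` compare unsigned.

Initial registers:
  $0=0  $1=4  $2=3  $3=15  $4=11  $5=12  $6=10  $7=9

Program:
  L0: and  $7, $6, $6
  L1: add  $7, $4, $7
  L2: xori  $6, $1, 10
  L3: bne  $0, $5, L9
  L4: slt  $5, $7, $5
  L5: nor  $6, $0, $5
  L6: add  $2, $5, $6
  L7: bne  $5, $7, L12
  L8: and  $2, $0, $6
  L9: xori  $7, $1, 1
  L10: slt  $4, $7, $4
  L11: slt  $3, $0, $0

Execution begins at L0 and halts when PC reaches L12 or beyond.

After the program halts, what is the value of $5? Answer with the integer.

#0 and  $7, $6, $6 ; 0/4/3/15/11/12/10/10
#1 add  $7, $4, $7 ; 0/4/3/15/11/12/10/21
#2 xori  $6, $1, 10 ; 0/4/3/15/11/12/14/21
#3 bne  $0, $5, L9 ; 0/4/3/15/11/12/14/21 ; →target
#4 slt  $5, $7, $5 ; 0/4/3/15/11/0/14/21
#9 xori  $7, $1, 1 ; 0/4/3/15/11/0/14/5
#10 slt  $4, $7, $4 ; 0/4/3/15/1/0/14/5
#11 slt  $3, $0, $0 ; 0/4/3/0/1/0/14/5

0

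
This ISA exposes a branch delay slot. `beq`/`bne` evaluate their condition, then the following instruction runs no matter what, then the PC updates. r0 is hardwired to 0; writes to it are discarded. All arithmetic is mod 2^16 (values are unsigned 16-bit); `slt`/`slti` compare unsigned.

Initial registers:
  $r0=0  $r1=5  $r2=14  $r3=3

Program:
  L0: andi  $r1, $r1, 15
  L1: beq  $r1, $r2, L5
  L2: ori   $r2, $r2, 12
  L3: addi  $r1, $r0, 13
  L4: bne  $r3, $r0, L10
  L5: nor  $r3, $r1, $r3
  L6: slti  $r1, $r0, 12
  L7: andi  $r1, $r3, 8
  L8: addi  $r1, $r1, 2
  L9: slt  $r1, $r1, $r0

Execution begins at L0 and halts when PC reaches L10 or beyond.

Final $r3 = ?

65520

#0 andi  $r1, $r1, 15 ; 0/5/14/3
#1 beq  $r1, $r2, L5 ; 0/5/14/3 ; →fallthru
#2 ori   $r2, $r2, 12 ; 0/5/14/3
#3 addi  $r1, $r0, 13 ; 0/13/14/3
#4 bne  $r3, $r0, L10 ; 0/13/14/3 ; →target
#5 nor  $r3, $r1, $r3 ; 0/13/14/65520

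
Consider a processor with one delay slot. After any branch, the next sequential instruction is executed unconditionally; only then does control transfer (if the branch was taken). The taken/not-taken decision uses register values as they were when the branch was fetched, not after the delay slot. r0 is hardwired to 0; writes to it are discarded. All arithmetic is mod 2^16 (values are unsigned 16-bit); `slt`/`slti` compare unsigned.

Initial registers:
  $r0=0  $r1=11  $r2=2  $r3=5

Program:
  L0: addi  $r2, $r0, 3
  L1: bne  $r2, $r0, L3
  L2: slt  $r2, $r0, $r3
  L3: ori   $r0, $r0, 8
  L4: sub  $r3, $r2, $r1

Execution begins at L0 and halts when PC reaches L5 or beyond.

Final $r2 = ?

#0 addi  $r2, $r0, 3 ; 0/11/3/5
#1 bne  $r2, $r0, L3 ; 0/11/3/5 ; →target
#2 slt  $r2, $r0, $r3 ; 0/11/1/5
#3 ori   $r0, $r0, 8 ; 0/11/1/5
#4 sub  $r3, $r2, $r1 ; 0/11/1/65526

1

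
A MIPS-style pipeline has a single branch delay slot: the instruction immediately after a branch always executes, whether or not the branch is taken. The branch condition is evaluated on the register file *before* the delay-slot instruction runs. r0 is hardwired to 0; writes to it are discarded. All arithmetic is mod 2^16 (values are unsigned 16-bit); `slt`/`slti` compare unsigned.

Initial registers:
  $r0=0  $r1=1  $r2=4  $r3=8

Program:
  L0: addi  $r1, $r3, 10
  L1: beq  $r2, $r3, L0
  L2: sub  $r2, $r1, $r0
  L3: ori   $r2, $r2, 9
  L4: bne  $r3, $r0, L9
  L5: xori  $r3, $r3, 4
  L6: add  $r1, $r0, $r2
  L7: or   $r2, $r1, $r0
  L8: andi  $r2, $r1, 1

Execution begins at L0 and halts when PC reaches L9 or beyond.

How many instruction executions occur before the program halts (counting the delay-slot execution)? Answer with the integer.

PC=0  addi  $r1, $r3, 10     | $r0=0 $r1=18 $r2=4 $r3=8
PC=1  beq  $r2, $r3, L0      | $r0=0 $r1=18 $r2=4 $r3=8  [not taken]
PC=2  sub  $r2, $r1, $r0     | $r0=0 $r1=18 $r2=18 $r3=8
PC=3  ori   $r2, $r2, 9      | $r0=0 $r1=18 $r2=27 $r3=8
PC=4  bne  $r3, $r0, L9      | $r0=0 $r1=18 $r2=27 $r3=8  [TAKEN]
PC=5  xori  $r3, $r3, 4      | $r0=0 $r1=18 $r2=27 $r3=12

6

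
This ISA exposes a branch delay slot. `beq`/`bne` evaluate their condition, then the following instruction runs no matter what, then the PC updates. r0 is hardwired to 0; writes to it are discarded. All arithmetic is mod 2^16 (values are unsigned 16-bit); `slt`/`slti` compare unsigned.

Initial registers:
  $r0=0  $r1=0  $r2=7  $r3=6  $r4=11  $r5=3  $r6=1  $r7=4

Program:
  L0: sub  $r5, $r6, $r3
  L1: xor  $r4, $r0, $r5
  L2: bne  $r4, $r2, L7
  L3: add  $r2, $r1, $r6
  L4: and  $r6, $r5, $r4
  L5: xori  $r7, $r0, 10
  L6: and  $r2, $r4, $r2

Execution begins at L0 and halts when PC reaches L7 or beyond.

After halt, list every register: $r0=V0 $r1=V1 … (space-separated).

$r0=0 $r1=0 $r2=1 $r3=6 $r4=65531 $r5=65531 $r6=1 $r7=4

[0] sub  $r5, $r6, $r3  →  {$r0:0, $r1:0, $r2:7, $r3:6, $r4:11, $r5:65531, $r6:1, $r7:4}
[1] xor  $r4, $r0, $r5  →  {$r0:0, $r1:0, $r2:7, $r3:6, $r4:65531, $r5:65531, $r6:1, $r7:4}
[2] bne  $r4, $r2, L7  →  {$r0:0, $r1:0, $r2:7, $r3:6, $r4:65531, $r5:65531, $r6:1, $r7:4}  ⟨branch taken⟩
[3] add  $r2, $r1, $r6  →  {$r0:0, $r1:0, $r2:1, $r3:6, $r4:65531, $r5:65531, $r6:1, $r7:4}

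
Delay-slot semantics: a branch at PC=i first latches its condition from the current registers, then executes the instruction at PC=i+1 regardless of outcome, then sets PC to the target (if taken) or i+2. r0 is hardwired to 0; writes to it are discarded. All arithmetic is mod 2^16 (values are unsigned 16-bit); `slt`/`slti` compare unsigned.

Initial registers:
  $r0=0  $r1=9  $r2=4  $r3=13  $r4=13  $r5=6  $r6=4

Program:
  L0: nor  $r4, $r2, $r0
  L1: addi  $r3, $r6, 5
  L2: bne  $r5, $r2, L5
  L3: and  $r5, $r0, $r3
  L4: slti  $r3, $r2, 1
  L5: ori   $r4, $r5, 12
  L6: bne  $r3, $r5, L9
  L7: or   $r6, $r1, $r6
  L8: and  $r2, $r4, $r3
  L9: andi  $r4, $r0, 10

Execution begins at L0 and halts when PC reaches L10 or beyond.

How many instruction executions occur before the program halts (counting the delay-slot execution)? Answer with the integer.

  step pc=0: nor  $r4, $r2, $r0  regs=(0,9,4,13,65531,6,4)
  step pc=1: addi  $r3, $r6, 5  regs=(0,9,4,9,65531,6,4)
  step pc=2: bne  $r5, $r2, L5  cond=T  regs=(0,9,4,9,65531,6,4)
  step pc=3: and  $r5, $r0, $r3  regs=(0,9,4,9,65531,0,4)
  step pc=5: ori   $r4, $r5, 12  regs=(0,9,4,9,12,0,4)
  step pc=6: bne  $r3, $r5, L9  cond=T  regs=(0,9,4,9,12,0,4)
  step pc=7: or   $r6, $r1, $r6  regs=(0,9,4,9,12,0,13)
  step pc=9: andi  $r4, $r0, 10  regs=(0,9,4,9,0,0,13)

8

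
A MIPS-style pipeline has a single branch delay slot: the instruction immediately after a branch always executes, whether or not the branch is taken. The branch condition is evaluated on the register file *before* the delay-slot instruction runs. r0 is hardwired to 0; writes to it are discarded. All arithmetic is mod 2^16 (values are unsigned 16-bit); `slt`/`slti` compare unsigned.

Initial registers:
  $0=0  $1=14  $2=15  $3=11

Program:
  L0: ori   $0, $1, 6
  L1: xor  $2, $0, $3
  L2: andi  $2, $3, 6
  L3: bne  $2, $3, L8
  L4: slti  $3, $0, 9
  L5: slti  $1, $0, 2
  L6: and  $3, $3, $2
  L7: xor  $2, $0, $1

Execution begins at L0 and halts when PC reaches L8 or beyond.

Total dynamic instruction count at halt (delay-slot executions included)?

5

[0] ori   $0, $1, 6  →  {$0:0, $1:14, $2:15, $3:11}
[1] xor  $2, $0, $3  →  {$0:0, $1:14, $2:11, $3:11}
[2] andi  $2, $3, 6  →  {$0:0, $1:14, $2:2, $3:11}
[3] bne  $2, $3, L8  →  {$0:0, $1:14, $2:2, $3:11}  ⟨branch taken⟩
[4] slti  $3, $0, 9  →  {$0:0, $1:14, $2:2, $3:1}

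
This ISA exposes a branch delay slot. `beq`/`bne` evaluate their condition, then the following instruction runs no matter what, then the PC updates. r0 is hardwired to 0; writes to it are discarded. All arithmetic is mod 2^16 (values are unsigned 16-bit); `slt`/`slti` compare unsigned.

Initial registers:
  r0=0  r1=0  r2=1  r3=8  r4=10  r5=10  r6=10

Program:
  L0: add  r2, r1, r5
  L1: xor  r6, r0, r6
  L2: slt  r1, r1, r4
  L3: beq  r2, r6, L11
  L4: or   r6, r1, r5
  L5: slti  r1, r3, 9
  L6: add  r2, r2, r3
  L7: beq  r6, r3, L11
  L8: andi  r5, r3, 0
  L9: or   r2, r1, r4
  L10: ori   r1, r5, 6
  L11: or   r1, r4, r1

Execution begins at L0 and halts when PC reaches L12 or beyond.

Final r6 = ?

[0] add  r2, r1, r5  →  {r0:0, r1:0, r2:10, r3:8, r4:10, r5:10, r6:10}
[1] xor  r6, r0, r6  →  {r0:0, r1:0, r2:10, r3:8, r4:10, r5:10, r6:10}
[2] slt  r1, r1, r4  →  {r0:0, r1:1, r2:10, r3:8, r4:10, r5:10, r6:10}
[3] beq  r2, r6, L11  →  {r0:0, r1:1, r2:10, r3:8, r4:10, r5:10, r6:10}  ⟨branch taken⟩
[4] or   r6, r1, r5  →  {r0:0, r1:1, r2:10, r3:8, r4:10, r5:10, r6:11}
[11] or   r1, r4, r1  →  {r0:0, r1:11, r2:10, r3:8, r4:10, r5:10, r6:11}

11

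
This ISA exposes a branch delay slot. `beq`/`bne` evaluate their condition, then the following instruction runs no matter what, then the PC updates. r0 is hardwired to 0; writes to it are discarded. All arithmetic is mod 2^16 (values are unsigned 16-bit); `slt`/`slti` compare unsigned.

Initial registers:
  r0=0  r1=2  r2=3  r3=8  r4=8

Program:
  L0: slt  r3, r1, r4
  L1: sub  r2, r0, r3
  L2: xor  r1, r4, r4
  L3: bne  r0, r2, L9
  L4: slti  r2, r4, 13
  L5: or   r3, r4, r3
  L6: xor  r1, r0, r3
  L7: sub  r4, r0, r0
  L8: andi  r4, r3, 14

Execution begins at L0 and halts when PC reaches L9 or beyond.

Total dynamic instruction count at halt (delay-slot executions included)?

[0] slt  r3, r1, r4  →  {r0:0, r1:2, r2:3, r3:1, r4:8}
[1] sub  r2, r0, r3  →  {r0:0, r1:2, r2:65535, r3:1, r4:8}
[2] xor  r1, r4, r4  →  {r0:0, r1:0, r2:65535, r3:1, r4:8}
[3] bne  r0, r2, L9  →  {r0:0, r1:0, r2:65535, r3:1, r4:8}  ⟨branch taken⟩
[4] slti  r2, r4, 13  →  {r0:0, r1:0, r2:1, r3:1, r4:8}

5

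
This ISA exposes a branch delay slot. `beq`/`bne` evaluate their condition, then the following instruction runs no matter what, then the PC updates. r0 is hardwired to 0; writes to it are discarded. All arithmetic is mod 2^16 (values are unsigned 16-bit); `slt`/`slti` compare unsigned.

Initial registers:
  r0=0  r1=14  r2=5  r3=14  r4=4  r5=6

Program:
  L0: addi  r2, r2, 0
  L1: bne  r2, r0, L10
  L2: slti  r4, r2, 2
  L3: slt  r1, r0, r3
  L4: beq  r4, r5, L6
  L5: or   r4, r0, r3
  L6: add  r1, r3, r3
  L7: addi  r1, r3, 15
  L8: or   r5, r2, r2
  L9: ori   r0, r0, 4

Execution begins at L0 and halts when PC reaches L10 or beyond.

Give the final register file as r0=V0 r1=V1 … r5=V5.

r0=0 r1=14 r2=5 r3=14 r4=0 r5=6

#0 addi  r2, r2, 0 ; 0/14/5/14/4/6
#1 bne  r2, r0, L10 ; 0/14/5/14/4/6 ; →target
#2 slti  r4, r2, 2 ; 0/14/5/14/0/6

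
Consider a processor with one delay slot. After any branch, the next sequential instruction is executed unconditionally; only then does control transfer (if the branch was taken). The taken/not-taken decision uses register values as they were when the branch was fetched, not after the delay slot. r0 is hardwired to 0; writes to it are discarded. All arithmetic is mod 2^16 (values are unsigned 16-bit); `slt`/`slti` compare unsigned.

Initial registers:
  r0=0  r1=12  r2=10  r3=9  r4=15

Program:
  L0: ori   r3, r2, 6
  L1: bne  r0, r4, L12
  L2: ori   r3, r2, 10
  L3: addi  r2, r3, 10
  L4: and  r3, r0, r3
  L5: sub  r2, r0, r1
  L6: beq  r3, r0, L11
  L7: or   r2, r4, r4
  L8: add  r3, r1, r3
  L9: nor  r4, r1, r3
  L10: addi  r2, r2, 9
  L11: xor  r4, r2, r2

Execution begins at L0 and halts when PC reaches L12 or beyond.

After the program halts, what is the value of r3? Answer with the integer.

#0 ori   r3, r2, 6 ; 0/12/10/14/15
#1 bne  r0, r4, L12 ; 0/12/10/14/15 ; →target
#2 ori   r3, r2, 10 ; 0/12/10/10/15

10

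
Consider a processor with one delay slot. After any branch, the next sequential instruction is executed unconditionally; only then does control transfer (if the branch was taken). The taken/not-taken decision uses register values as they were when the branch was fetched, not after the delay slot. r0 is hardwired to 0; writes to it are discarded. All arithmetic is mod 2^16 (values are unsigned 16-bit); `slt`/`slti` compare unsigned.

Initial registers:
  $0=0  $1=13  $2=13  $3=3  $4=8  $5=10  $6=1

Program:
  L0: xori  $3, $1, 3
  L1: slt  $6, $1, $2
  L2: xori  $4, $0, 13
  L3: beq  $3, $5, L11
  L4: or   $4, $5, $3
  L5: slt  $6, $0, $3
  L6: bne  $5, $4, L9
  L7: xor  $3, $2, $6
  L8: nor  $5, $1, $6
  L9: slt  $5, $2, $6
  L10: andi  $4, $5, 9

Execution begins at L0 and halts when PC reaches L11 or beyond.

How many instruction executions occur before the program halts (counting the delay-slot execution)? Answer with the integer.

#0 xori  $3, $1, 3 ; 0/13/13/14/8/10/1
#1 slt  $6, $1, $2 ; 0/13/13/14/8/10/0
#2 xori  $4, $0, 13 ; 0/13/13/14/13/10/0
#3 beq  $3, $5, L11 ; 0/13/13/14/13/10/0 ; →fallthru
#4 or   $4, $5, $3 ; 0/13/13/14/14/10/0
#5 slt  $6, $0, $3 ; 0/13/13/14/14/10/1
#6 bne  $5, $4, L9 ; 0/13/13/14/14/10/1 ; →target
#7 xor  $3, $2, $6 ; 0/13/13/12/14/10/1
#9 slt  $5, $2, $6 ; 0/13/13/12/14/0/1
#10 andi  $4, $5, 9 ; 0/13/13/12/0/0/1

10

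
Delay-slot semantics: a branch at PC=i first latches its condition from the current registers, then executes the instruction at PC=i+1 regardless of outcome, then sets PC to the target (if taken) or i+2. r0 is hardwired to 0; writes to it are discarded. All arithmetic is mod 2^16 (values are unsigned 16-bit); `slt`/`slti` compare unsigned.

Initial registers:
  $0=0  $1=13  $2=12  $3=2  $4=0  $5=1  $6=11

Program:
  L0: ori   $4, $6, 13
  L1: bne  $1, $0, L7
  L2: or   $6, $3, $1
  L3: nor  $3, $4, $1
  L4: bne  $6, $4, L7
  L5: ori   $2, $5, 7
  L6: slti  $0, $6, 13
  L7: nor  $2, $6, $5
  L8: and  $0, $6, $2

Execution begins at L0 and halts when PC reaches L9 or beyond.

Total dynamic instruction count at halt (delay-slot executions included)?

  step pc=0: ori   $4, $6, 13  regs=(0,13,12,2,15,1,11)
  step pc=1: bne  $1, $0, L7  cond=T  regs=(0,13,12,2,15,1,11)
  step pc=2: or   $6, $3, $1  regs=(0,13,12,2,15,1,15)
  step pc=7: nor  $2, $6, $5  regs=(0,13,65520,2,15,1,15)
  step pc=8: and  $0, $6, $2  regs=(0,13,65520,2,15,1,15)

5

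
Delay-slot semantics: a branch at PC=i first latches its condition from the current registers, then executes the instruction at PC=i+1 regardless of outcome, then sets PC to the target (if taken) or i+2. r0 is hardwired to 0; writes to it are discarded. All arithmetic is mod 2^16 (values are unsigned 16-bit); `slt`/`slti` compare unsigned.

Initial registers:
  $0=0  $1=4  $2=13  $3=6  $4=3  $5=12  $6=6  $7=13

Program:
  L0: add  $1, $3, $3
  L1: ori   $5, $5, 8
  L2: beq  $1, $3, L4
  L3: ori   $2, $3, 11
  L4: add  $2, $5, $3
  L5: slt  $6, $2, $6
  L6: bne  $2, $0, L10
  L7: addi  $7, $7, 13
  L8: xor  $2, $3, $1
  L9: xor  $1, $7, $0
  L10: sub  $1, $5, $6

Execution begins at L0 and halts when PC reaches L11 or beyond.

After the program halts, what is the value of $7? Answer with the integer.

#0 add  $1, $3, $3 ; 0/12/13/6/3/12/6/13
#1 ori   $5, $5, 8 ; 0/12/13/6/3/12/6/13
#2 beq  $1, $3, L4 ; 0/12/13/6/3/12/6/13 ; →fallthru
#3 ori   $2, $3, 11 ; 0/12/15/6/3/12/6/13
#4 add  $2, $5, $3 ; 0/12/18/6/3/12/6/13
#5 slt  $6, $2, $6 ; 0/12/18/6/3/12/0/13
#6 bne  $2, $0, L10 ; 0/12/18/6/3/12/0/13 ; →target
#7 addi  $7, $7, 13 ; 0/12/18/6/3/12/0/26
#10 sub  $1, $5, $6 ; 0/12/18/6/3/12/0/26

26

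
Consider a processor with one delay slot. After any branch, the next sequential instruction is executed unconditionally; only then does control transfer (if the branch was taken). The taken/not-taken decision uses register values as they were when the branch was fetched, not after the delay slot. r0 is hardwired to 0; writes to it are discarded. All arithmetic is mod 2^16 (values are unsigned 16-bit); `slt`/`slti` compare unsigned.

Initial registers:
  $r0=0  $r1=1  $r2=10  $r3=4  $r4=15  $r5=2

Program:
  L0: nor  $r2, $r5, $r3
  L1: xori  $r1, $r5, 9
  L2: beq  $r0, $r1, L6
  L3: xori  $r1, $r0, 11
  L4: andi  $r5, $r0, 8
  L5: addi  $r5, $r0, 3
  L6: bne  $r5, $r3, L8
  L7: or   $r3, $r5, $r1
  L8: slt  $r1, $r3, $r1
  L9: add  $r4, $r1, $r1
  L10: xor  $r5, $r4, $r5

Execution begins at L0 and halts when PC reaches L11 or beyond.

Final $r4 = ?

PC=0  nor  $r2, $r5, $r3     | $r0=0 $r1=1 $r2=65529 $r3=4 $r4=15 $r5=2
PC=1  xori  $r1, $r5, 9      | $r0=0 $r1=11 $r2=65529 $r3=4 $r4=15 $r5=2
PC=2  beq  $r0, $r1, L6      | $r0=0 $r1=11 $r2=65529 $r3=4 $r4=15 $r5=2  [not taken]
PC=3  xori  $r1, $r0, 11     | $r0=0 $r1=11 $r2=65529 $r3=4 $r4=15 $r5=2
PC=4  andi  $r5, $r0, 8      | $r0=0 $r1=11 $r2=65529 $r3=4 $r4=15 $r5=0
PC=5  addi  $r5, $r0, 3      | $r0=0 $r1=11 $r2=65529 $r3=4 $r4=15 $r5=3
PC=6  bne  $r5, $r3, L8      | $r0=0 $r1=11 $r2=65529 $r3=4 $r4=15 $r5=3  [TAKEN]
PC=7  or   $r3, $r5, $r1     | $r0=0 $r1=11 $r2=65529 $r3=11 $r4=15 $r5=3
PC=8  slt  $r1, $r3, $r1     | $r0=0 $r1=0 $r2=65529 $r3=11 $r4=15 $r5=3
PC=9  add  $r4, $r1, $r1     | $r0=0 $r1=0 $r2=65529 $r3=11 $r4=0 $r5=3
PC=10 xor  $r5, $r4, $r5     | $r0=0 $r1=0 $r2=65529 $r3=11 $r4=0 $r5=3

0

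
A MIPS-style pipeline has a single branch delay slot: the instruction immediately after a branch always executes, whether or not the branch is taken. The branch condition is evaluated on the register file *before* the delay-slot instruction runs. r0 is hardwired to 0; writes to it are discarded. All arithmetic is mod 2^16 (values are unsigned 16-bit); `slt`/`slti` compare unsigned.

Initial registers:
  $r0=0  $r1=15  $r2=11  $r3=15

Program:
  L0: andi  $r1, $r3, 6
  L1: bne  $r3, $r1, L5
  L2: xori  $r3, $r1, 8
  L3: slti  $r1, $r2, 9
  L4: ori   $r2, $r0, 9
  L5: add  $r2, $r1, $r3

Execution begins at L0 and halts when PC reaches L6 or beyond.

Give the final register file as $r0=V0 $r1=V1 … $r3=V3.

  step pc=0: andi  $r1, $r3, 6  regs=(0,6,11,15)
  step pc=1: bne  $r3, $r1, L5  cond=T  regs=(0,6,11,15)
  step pc=2: xori  $r3, $r1, 8  regs=(0,6,11,14)
  step pc=5: add  $r2, $r1, $r3  regs=(0,6,20,14)

$r0=0 $r1=6 $r2=20 $r3=14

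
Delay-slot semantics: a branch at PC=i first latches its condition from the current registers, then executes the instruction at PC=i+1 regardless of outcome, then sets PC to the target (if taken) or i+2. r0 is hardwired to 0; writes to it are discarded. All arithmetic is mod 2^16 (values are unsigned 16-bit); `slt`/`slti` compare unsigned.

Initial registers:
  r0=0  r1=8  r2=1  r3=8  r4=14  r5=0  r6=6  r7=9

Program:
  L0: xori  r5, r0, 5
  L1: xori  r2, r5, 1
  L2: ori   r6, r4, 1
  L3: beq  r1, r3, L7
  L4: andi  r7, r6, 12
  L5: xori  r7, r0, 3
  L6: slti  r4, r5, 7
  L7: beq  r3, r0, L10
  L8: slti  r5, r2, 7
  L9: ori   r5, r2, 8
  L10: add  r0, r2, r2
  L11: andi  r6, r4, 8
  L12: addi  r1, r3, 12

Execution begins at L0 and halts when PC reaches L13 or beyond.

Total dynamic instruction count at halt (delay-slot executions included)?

[0] xori  r5, r0, 5  →  {r0:0, r1:8, r2:1, r3:8, r4:14, r5:5, r6:6, r7:9}
[1] xori  r2, r5, 1  →  {r0:0, r1:8, r2:4, r3:8, r4:14, r5:5, r6:6, r7:9}
[2] ori   r6, r4, 1  →  {r0:0, r1:8, r2:4, r3:8, r4:14, r5:5, r6:15, r7:9}
[3] beq  r1, r3, L7  →  {r0:0, r1:8, r2:4, r3:8, r4:14, r5:5, r6:15, r7:9}  ⟨branch taken⟩
[4] andi  r7, r6, 12  →  {r0:0, r1:8, r2:4, r3:8, r4:14, r5:5, r6:15, r7:12}
[7] beq  r3, r0, L10  →  {r0:0, r1:8, r2:4, r3:8, r4:14, r5:5, r6:15, r7:12}  ⟨branch fallthrough⟩
[8] slti  r5, r2, 7  →  {r0:0, r1:8, r2:4, r3:8, r4:14, r5:1, r6:15, r7:12}
[9] ori   r5, r2, 8  →  {r0:0, r1:8, r2:4, r3:8, r4:14, r5:12, r6:15, r7:12}
[10] add  r0, r2, r2  →  {r0:0, r1:8, r2:4, r3:8, r4:14, r5:12, r6:15, r7:12}
[11] andi  r6, r4, 8  →  {r0:0, r1:8, r2:4, r3:8, r4:14, r5:12, r6:8, r7:12}
[12] addi  r1, r3, 12  →  {r0:0, r1:20, r2:4, r3:8, r4:14, r5:12, r6:8, r7:12}

11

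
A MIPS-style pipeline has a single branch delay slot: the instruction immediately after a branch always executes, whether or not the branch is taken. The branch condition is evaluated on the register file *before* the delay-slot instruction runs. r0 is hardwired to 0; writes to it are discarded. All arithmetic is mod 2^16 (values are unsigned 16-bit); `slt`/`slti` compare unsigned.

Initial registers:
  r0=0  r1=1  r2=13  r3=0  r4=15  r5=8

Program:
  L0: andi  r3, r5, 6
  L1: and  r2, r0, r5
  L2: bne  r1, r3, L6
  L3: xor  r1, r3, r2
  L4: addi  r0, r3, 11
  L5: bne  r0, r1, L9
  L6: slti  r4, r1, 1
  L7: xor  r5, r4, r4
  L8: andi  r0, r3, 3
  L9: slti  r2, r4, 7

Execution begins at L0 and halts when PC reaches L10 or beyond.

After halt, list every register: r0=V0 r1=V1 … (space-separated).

PC=0  andi  r3, r5, 6        | r0=0 r1=1 r2=13 r3=0 r4=15 r5=8
PC=1  and  r2, r0, r5        | r0=0 r1=1 r2=0 r3=0 r4=15 r5=8
PC=2  bne  r1, r3, L6        | r0=0 r1=1 r2=0 r3=0 r4=15 r5=8  [TAKEN]
PC=3  xor  r1, r3, r2        | r0=0 r1=0 r2=0 r3=0 r4=15 r5=8
PC=6  slti  r4, r1, 1        | r0=0 r1=0 r2=0 r3=0 r4=1 r5=8
PC=7  xor  r5, r4, r4        | r0=0 r1=0 r2=0 r3=0 r4=1 r5=0
PC=8  andi  r0, r3, 3        | r0=0 r1=0 r2=0 r3=0 r4=1 r5=0
PC=9  slti  r2, r4, 7        | r0=0 r1=0 r2=1 r3=0 r4=1 r5=0

r0=0 r1=0 r2=1 r3=0 r4=1 r5=0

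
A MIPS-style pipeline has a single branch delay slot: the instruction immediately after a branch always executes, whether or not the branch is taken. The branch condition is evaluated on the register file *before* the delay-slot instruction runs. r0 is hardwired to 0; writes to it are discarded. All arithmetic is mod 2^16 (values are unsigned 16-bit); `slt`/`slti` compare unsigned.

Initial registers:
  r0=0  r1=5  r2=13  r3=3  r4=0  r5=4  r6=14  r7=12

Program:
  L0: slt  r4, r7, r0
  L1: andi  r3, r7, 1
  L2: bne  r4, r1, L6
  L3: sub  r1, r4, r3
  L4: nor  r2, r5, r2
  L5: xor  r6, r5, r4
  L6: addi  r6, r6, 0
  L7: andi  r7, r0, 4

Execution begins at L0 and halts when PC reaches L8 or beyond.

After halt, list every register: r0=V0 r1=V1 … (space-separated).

[0] slt  r4, r7, r0  →  {r0:0, r1:5, r2:13, r3:3, r4:0, r5:4, r6:14, r7:12}
[1] andi  r3, r7, 1  →  {r0:0, r1:5, r2:13, r3:0, r4:0, r5:4, r6:14, r7:12}
[2] bne  r4, r1, L6  →  {r0:0, r1:5, r2:13, r3:0, r4:0, r5:4, r6:14, r7:12}  ⟨branch taken⟩
[3] sub  r1, r4, r3  →  {r0:0, r1:0, r2:13, r3:0, r4:0, r5:4, r6:14, r7:12}
[6] addi  r6, r6, 0  →  {r0:0, r1:0, r2:13, r3:0, r4:0, r5:4, r6:14, r7:12}
[7] andi  r7, r0, 4  →  {r0:0, r1:0, r2:13, r3:0, r4:0, r5:4, r6:14, r7:0}

r0=0 r1=0 r2=13 r3=0 r4=0 r5=4 r6=14 r7=0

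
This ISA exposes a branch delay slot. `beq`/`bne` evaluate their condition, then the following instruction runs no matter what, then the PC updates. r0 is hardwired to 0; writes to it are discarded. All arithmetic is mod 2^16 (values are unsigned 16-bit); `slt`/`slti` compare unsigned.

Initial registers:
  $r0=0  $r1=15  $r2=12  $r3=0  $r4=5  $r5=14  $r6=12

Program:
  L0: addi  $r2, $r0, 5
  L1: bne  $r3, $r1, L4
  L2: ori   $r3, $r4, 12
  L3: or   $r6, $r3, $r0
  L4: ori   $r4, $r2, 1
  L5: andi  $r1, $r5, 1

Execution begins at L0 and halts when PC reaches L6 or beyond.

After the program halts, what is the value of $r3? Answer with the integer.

13

[0] addi  $r2, $r0, 5  →  {$r0:0, $r1:15, $r2:5, $r3:0, $r4:5, $r5:14, $r6:12}
[1] bne  $r3, $r1, L4  →  {$r0:0, $r1:15, $r2:5, $r3:0, $r4:5, $r5:14, $r6:12}  ⟨branch taken⟩
[2] ori   $r3, $r4, 12  →  {$r0:0, $r1:15, $r2:5, $r3:13, $r4:5, $r5:14, $r6:12}
[4] ori   $r4, $r2, 1  →  {$r0:0, $r1:15, $r2:5, $r3:13, $r4:5, $r5:14, $r6:12}
[5] andi  $r1, $r5, 1  →  {$r0:0, $r1:0, $r2:5, $r3:13, $r4:5, $r5:14, $r6:12}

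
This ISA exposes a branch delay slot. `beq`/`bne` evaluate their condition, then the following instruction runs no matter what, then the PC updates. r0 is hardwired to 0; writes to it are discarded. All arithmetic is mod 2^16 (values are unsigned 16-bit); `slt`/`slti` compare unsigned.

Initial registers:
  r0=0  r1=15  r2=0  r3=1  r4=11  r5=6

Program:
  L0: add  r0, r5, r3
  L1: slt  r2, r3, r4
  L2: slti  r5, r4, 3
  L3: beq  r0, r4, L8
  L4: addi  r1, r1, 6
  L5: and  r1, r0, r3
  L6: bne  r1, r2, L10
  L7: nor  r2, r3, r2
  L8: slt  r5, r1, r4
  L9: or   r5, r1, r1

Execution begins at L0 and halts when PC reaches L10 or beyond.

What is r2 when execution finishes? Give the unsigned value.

[0] add  r0, r5, r3  →  {r0:0, r1:15, r2:0, r3:1, r4:11, r5:6}
[1] slt  r2, r3, r4  →  {r0:0, r1:15, r2:1, r3:1, r4:11, r5:6}
[2] slti  r5, r4, 3  →  {r0:0, r1:15, r2:1, r3:1, r4:11, r5:0}
[3] beq  r0, r4, L8  →  {r0:0, r1:15, r2:1, r3:1, r4:11, r5:0}  ⟨branch fallthrough⟩
[4] addi  r1, r1, 6  →  {r0:0, r1:21, r2:1, r3:1, r4:11, r5:0}
[5] and  r1, r0, r3  →  {r0:0, r1:0, r2:1, r3:1, r4:11, r5:0}
[6] bne  r1, r2, L10  →  {r0:0, r1:0, r2:1, r3:1, r4:11, r5:0}  ⟨branch taken⟩
[7] nor  r2, r3, r2  →  {r0:0, r1:0, r2:65534, r3:1, r4:11, r5:0}

65534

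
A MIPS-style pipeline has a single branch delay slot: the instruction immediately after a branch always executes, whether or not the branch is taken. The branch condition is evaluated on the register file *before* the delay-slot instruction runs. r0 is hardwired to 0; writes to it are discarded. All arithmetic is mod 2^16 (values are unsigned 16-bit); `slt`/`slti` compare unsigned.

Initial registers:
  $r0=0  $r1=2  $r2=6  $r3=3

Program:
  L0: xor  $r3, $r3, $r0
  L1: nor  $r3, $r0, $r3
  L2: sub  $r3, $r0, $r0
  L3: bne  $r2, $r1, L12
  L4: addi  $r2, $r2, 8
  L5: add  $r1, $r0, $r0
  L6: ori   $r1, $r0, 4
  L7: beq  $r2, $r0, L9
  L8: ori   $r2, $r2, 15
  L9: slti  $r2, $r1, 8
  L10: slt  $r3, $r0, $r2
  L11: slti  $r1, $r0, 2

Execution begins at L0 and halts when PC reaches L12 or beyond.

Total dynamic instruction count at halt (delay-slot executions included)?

PC=0  xor  $r3, $r3, $r0     | $r0=0 $r1=2 $r2=6 $r3=3
PC=1  nor  $r3, $r0, $r3     | $r0=0 $r1=2 $r2=6 $r3=65532
PC=2  sub  $r3, $r0, $r0     | $r0=0 $r1=2 $r2=6 $r3=0
PC=3  bne  $r2, $r1, L12     | $r0=0 $r1=2 $r2=6 $r3=0  [TAKEN]
PC=4  addi  $r2, $r2, 8      | $r0=0 $r1=2 $r2=14 $r3=0

5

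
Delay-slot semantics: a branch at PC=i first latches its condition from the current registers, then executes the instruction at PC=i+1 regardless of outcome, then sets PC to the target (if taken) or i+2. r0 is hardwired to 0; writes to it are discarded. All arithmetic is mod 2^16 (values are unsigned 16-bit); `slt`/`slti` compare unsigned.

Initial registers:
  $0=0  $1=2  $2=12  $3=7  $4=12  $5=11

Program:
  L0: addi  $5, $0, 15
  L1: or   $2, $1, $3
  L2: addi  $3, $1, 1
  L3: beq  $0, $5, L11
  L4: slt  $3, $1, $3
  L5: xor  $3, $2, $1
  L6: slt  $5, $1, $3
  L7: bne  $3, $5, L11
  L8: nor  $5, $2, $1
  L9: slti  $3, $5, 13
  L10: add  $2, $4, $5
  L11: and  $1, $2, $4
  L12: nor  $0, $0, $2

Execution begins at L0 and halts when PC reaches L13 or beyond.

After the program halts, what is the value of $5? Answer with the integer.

PC=0  addi  $5, $0, 15       | $0=0 $1=2 $2=12 $3=7 $4=12 $5=15
PC=1  or   $2, $1, $3        | $0=0 $1=2 $2=7 $3=7 $4=12 $5=15
PC=2  addi  $3, $1, 1        | $0=0 $1=2 $2=7 $3=3 $4=12 $5=15
PC=3  beq  $0, $5, L11       | $0=0 $1=2 $2=7 $3=3 $4=12 $5=15  [not taken]
PC=4  slt  $3, $1, $3        | $0=0 $1=2 $2=7 $3=1 $4=12 $5=15
PC=5  xor  $3, $2, $1        | $0=0 $1=2 $2=7 $3=5 $4=12 $5=15
PC=6  slt  $5, $1, $3        | $0=0 $1=2 $2=7 $3=5 $4=12 $5=1
PC=7  bne  $3, $5, L11       | $0=0 $1=2 $2=7 $3=5 $4=12 $5=1  [TAKEN]
PC=8  nor  $5, $2, $1        | $0=0 $1=2 $2=7 $3=5 $4=12 $5=65528
PC=11 and  $1, $2, $4        | $0=0 $1=4 $2=7 $3=5 $4=12 $5=65528
PC=12 nor  $0, $0, $2        | $0=0 $1=4 $2=7 $3=5 $4=12 $5=65528

65528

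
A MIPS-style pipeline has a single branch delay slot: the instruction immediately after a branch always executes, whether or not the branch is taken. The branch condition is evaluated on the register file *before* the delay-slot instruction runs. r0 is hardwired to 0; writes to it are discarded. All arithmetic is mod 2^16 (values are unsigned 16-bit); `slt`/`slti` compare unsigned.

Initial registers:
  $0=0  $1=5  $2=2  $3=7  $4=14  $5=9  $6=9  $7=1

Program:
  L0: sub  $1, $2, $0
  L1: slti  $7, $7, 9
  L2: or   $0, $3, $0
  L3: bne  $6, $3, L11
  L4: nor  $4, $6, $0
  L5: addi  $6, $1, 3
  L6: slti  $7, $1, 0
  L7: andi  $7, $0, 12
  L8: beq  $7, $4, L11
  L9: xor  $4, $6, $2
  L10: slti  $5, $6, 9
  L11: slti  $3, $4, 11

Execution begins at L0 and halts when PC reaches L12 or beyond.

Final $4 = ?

  step pc=0: sub  $1, $2, $0  regs=(0,2,2,7,14,9,9,1)
  step pc=1: slti  $7, $7, 9  regs=(0,2,2,7,14,9,9,1)
  step pc=2: or   $0, $3, $0  regs=(0,2,2,7,14,9,9,1)
  step pc=3: bne  $6, $3, L11  cond=T  regs=(0,2,2,7,14,9,9,1)
  step pc=4: nor  $4, $6, $0  regs=(0,2,2,7,65526,9,9,1)
  step pc=11: slti  $3, $4, 11  regs=(0,2,2,0,65526,9,9,1)

65526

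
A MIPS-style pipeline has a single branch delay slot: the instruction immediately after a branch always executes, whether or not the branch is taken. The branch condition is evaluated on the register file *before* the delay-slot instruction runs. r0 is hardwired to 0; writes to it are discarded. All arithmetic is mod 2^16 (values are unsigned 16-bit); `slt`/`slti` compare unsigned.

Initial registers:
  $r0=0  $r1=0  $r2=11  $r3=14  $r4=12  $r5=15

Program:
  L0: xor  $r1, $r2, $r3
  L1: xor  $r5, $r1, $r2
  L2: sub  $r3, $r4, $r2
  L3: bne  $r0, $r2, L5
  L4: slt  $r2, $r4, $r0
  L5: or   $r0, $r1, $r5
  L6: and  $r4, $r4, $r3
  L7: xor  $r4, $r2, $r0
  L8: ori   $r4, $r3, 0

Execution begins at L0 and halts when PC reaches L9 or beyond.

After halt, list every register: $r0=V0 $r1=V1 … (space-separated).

[0] xor  $r1, $r2, $r3  →  {$r0:0, $r1:5, $r2:11, $r3:14, $r4:12, $r5:15}
[1] xor  $r5, $r1, $r2  →  {$r0:0, $r1:5, $r2:11, $r3:14, $r4:12, $r5:14}
[2] sub  $r3, $r4, $r2  →  {$r0:0, $r1:5, $r2:11, $r3:1, $r4:12, $r5:14}
[3] bne  $r0, $r2, L5  →  {$r0:0, $r1:5, $r2:11, $r3:1, $r4:12, $r5:14}  ⟨branch taken⟩
[4] slt  $r2, $r4, $r0  →  {$r0:0, $r1:5, $r2:0, $r3:1, $r4:12, $r5:14}
[5] or   $r0, $r1, $r5  →  {$r0:0, $r1:5, $r2:0, $r3:1, $r4:12, $r5:14}
[6] and  $r4, $r4, $r3  →  {$r0:0, $r1:5, $r2:0, $r3:1, $r4:0, $r5:14}
[7] xor  $r4, $r2, $r0  →  {$r0:0, $r1:5, $r2:0, $r3:1, $r4:0, $r5:14}
[8] ori   $r4, $r3, 0  →  {$r0:0, $r1:5, $r2:0, $r3:1, $r4:1, $r5:14}

$r0=0 $r1=5 $r2=0 $r3=1 $r4=1 $r5=14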